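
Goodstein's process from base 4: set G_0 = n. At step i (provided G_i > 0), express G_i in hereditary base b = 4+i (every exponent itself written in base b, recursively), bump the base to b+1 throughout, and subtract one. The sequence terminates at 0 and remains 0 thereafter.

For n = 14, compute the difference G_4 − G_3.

base 4: 14 = 3·4 + 2; at 5: 3·5 + 2 = 17; next = 16
base 5: 16 = 3·5 + 1; at 6: 3·6 + 1 = 19; next = 18
base 6: 18 = 3·6; at 7: 3·7 = 21; next = 20
base 7: 20 = 2·7 + 6; at 8: 2·8 + 6 = 22; next = 21

1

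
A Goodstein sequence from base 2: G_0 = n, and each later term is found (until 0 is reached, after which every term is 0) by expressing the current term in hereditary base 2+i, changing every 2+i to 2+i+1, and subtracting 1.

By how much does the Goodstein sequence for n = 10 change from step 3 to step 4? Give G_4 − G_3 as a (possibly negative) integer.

264310

(0) 10|_2 = 2^(2 + 1) + 2 ↦ 3^(3 + 1) + 3|_3 = 84 ⇒ 83
(1) 83|_3 = 3^(3 + 1) + 2 ↦ 4^(4 + 1) + 2|_4 = 1026 ⇒ 1025
(2) 1025|_4 = 4^(4 + 1) + 1 ↦ 5^(5 + 1) + 1|_5 = 15626 ⇒ 15625
(3) 15625|_5 = 5^(5 + 1) ↦ 6^(6 + 1)|_6 = 279936 ⇒ 279935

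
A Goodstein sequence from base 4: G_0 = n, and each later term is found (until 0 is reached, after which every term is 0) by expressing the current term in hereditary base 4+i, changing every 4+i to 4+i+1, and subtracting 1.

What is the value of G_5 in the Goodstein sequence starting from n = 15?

[0] 15 ≡ 3·4 + 3 (base 4). Lift 5: 18. −1: 17.
[1] 17 ≡ 3·5 + 2 (base 5). Lift 6: 20. −1: 19.
[2] 19 ≡ 3·6 + 1 (base 6). Lift 7: 22. −1: 21.
[3] 21 ≡ 3·7 (base 7). Lift 8: 24. −1: 23.
[4] 23 ≡ 2·8 + 7 (base 8). Lift 9: 25. −1: 24.
[5] 24 ≡ 2·9 + 6 (base 9). Lift 10: 26. −1: 25.

24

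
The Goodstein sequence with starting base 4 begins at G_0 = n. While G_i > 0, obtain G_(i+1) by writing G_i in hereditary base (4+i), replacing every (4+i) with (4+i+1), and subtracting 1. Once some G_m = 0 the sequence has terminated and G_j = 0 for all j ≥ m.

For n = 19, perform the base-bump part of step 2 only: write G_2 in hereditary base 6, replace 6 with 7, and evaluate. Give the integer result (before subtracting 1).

[0] 19 ≡ 4^2 + 3 (base 4). Lift 5: 28. −1: 27.
[1] 27 ≡ 5^2 + 2 (base 5). Lift 6: 38. −1: 37.
[2] 37 ≡ 6^2 + 1 (base 6). Lift 7: 50. −1: 49.

50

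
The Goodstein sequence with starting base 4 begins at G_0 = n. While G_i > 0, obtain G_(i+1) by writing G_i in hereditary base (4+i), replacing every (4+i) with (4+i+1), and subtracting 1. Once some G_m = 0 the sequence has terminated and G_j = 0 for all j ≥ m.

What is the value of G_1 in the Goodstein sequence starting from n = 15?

17

base 4: 15 = 3·4 + 3; at 5: 3·5 + 3 = 18; next = 17
base 5: 17 = 3·5 + 2; at 6: 3·6 + 2 = 20; next = 19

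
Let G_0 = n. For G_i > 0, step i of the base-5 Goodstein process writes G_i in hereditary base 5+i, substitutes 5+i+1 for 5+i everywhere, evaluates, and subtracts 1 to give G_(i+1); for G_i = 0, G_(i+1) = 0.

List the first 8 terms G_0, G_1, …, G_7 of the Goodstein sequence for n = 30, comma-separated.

30, 41, 53, 67, 83, 101, 121, 143

i=0: 30 = 5^2 + 5 (b=5); 5→6: 6^2 + 6 = 42; 42−1 = 41
i=1: 41 = 6^2 + 5 (b=6); 6→7: 7^2 + 5 = 54; 54−1 = 53
i=2: 53 = 7^2 + 4 (b=7); 7→8: 8^2 + 4 = 68; 68−1 = 67
i=3: 67 = 8^2 + 3 (b=8); 8→9: 9^2 + 3 = 84; 84−1 = 83
i=4: 83 = 9^2 + 2 (b=9); 9→10: 10^2 + 2 = 102; 102−1 = 101
i=5: 101 = 10^2 + 1 (b=10); 10→11: 11^2 + 1 = 122; 122−1 = 121
i=6: 121 = 11^2 (b=11); 11→12: 12^2 = 144; 144−1 = 143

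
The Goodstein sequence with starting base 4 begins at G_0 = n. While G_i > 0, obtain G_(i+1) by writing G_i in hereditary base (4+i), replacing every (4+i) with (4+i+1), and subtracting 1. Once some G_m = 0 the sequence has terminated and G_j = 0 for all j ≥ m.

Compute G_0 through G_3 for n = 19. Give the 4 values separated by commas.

19, 27, 37, 49

base 4: 19 = 4^2 + 3; at 5: 5^2 + 3 = 28; next = 27
base 5: 27 = 5^2 + 2; at 6: 6^2 + 2 = 38; next = 37
base 6: 37 = 6^2 + 1; at 7: 7^2 + 1 = 50; next = 49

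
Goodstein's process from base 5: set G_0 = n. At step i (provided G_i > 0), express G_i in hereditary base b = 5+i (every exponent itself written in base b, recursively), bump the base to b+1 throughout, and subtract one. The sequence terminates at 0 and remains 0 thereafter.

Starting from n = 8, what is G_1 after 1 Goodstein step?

G_0 = 8. HB_5(8) = 5 + 3. Bump = 9. G_1 = 8.
G_1 = 8. HB_6(8) = 6 + 2. Bump = 9. G_2 = 8.

8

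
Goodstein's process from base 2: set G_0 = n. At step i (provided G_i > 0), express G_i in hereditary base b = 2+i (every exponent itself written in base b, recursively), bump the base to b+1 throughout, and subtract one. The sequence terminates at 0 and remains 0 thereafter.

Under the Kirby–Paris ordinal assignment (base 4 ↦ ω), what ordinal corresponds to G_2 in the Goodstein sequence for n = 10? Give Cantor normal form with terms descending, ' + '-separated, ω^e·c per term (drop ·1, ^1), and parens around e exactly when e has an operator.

ω^(ω + 1) + 1

[0] 10 ≡ 2^(2 + 1) + 2 (base 2). Lift 3: 84. −1: 83.
[1] 83 ≡ 3^(3 + 1) + 2 (base 3). Lift 4: 1026. −1: 1025.
[2] 1025 ≡ 4^(4 + 1) + 1 (base 4). Lift 5: 15626. −1: 15625.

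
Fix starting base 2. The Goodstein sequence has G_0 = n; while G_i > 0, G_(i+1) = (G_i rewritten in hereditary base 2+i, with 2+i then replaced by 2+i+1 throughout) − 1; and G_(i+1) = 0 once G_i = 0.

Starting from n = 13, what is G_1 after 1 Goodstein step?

[0] 13 ≡ 2^(2 + 1) + 2^2 + 1 (base 2). Lift 3: 109. −1: 108.
[1] 108 ≡ 3^(3 + 1) + 3^3 (base 3). Lift 4: 1280. −1: 1279.

108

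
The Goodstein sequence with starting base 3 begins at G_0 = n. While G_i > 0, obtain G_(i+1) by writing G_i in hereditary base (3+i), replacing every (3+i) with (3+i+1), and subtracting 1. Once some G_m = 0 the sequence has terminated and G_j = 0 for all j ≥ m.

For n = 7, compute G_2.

9

G_0=7  [base 3] 2·3 + 1  →[3↦4]→  2·4 + 1 = 9  −1 ⇒ G_1=8
G_1=8  [base 4] 2·4  →[4↦5]→  2·5 = 10  −1 ⇒ G_2=9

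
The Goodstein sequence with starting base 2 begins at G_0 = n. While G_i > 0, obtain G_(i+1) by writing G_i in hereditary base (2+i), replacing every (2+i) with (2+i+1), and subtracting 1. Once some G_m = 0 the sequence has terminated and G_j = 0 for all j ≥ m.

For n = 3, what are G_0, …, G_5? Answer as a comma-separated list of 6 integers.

(0) 3|_2 = 2 + 1 ↦ 3 + 1|_3 = 4 ⇒ 3
(1) 3|_3 = 3 ↦ 4|_4 = 4 ⇒ 3
(2) 3|_4 = 3 ↦ 3|_5 = 3 ⇒ 2
(3) 2|_5 = 2 ↦ 2|_6 = 2 ⇒ 1
(4) 1|_6 = 1 ↦ 1|_7 = 1 ⇒ 0

3, 3, 3, 2, 1, 0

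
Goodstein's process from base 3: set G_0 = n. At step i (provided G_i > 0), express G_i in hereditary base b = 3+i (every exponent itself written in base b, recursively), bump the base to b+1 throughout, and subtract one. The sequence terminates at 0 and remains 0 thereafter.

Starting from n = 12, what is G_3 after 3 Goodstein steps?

[0] 12 ≡ 3^2 + 3 (base 3). Lift 4: 20. −1: 19.
[1] 19 ≡ 4^2 + 3 (base 4). Lift 5: 28. −1: 27.
[2] 27 ≡ 5^2 + 2 (base 5). Lift 6: 38. −1: 37.

37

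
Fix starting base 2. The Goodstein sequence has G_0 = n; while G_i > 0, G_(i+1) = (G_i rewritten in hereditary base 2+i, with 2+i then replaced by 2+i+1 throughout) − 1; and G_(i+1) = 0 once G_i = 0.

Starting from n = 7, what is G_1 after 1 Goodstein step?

30

base 2: 7 = 2^2 + 2 + 1; at 3: 3^3 + 3 + 1 = 31; next = 30
base 3: 30 = 3^3 + 3; at 4: 4^4 + 4 = 260; next = 259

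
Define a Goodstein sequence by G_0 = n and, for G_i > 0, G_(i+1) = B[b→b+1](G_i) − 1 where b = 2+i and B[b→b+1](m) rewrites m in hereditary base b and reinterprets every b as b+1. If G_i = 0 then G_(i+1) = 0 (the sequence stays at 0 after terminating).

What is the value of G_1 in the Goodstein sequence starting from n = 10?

[0] 10 ≡ 2^(2 + 1) + 2 (base 2). Lift 3: 84. −1: 83.
[1] 83 ≡ 3^(3 + 1) + 2 (base 3). Lift 4: 1026. −1: 1025.

83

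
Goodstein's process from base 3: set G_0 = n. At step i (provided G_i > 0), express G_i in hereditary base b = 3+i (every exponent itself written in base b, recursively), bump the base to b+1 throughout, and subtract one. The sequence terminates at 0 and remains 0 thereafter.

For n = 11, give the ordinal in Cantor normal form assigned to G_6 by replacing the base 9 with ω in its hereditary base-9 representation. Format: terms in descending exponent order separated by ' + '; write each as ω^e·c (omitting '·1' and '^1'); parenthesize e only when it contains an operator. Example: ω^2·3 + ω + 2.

G_0 = 11. HB_3(11) = 3^2 + 2. Bump = 18. G_1 = 17.
G_1 = 17. HB_4(17) = 4^2 + 1. Bump = 26. G_2 = 25.
G_2 = 25. HB_5(25) = 5^2. Bump = 36. G_3 = 35.
G_3 = 35. HB_6(35) = 5·6 + 5. Bump = 40. G_4 = 39.
G_4 = 39. HB_7(39) = 5·7 + 4. Bump = 44. G_5 = 43.
G_5 = 43. HB_8(43) = 5·8 + 3. Bump = 48. G_6 = 47.
G_6 = 47. HB_9(47) = 5·9 + 2. Bump = 52. G_7 = 51.

ω·5 + 2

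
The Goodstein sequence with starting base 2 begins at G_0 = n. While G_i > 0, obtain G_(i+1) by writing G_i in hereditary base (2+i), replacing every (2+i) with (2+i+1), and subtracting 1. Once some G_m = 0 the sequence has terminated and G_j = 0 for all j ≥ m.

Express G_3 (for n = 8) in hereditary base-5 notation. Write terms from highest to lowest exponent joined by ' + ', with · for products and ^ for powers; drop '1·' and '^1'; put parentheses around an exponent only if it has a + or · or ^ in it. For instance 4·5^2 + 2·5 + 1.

2·5^5 + 2·5^2 + 2·5

G_0 = 8. HB_2(8) = 2^(2 + 1). Bump = 81. G_1 = 80.
G_1 = 80. HB_3(80) = 2·3^3 + 2·3^2 + 2·3 + 2. Bump = 554. G_2 = 553.
G_2 = 553. HB_4(553) = 2·4^4 + 2·4^2 + 2·4 + 1. Bump = 6311. G_3 = 6310.
G_3 = 6310. HB_5(6310) = 2·5^5 + 2·5^2 + 2·5. Bump = 93396. G_4 = 93395.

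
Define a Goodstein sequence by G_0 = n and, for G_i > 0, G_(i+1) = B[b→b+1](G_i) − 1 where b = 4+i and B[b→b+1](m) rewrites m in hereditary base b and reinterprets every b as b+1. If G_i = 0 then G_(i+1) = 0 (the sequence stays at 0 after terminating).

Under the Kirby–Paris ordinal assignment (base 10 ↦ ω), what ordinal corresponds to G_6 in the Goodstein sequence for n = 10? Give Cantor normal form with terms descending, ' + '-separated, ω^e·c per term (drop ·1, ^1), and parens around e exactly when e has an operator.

ω + 3

10 —HB4→ 2·4 + 2 —bump→ 2·5 + 2 = 12 —(−1)→ 11
11 —HB5→ 2·5 + 1 —bump→ 2·6 + 1 = 13 —(−1)→ 12
12 —HB6→ 2·6 —bump→ 2·7 = 14 —(−1)→ 13
13 —HB7→ 7 + 6 —bump→ 8 + 6 = 14 —(−1)→ 13
13 —HB8→ 8 + 5 —bump→ 9 + 5 = 14 —(−1)→ 13
13 —HB9→ 9 + 4 —bump→ 10 + 4 = 14 —(−1)→ 13
13 —HB10→ 10 + 3 —bump→ 11 + 3 = 14 —(−1)→ 13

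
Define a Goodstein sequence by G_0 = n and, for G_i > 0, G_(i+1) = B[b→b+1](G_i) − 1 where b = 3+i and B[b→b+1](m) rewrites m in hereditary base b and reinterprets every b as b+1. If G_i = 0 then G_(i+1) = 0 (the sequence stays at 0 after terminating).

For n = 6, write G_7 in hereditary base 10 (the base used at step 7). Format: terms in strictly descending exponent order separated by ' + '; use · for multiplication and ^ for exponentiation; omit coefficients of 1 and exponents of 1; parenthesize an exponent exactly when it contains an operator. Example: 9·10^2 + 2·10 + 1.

6 —HB3→ 2·3 —bump→ 2·4 = 8 —(−1)→ 7
7 —HB4→ 4 + 3 —bump→ 5 + 3 = 8 —(−1)→ 7
7 —HB5→ 5 + 2 —bump→ 6 + 2 = 8 —(−1)→ 7
7 —HB6→ 6 + 1 —bump→ 7 + 1 = 8 —(−1)→ 7
7 —HB7→ 7 —bump→ 8 = 8 —(−1)→ 7
7 —HB8→ 7 —bump→ 7 = 7 —(−1)→ 6
6 —HB9→ 6 —bump→ 6 = 6 —(−1)→ 5
5 —HB10→ 5 —bump→ 5 = 5 —(−1)→ 4

5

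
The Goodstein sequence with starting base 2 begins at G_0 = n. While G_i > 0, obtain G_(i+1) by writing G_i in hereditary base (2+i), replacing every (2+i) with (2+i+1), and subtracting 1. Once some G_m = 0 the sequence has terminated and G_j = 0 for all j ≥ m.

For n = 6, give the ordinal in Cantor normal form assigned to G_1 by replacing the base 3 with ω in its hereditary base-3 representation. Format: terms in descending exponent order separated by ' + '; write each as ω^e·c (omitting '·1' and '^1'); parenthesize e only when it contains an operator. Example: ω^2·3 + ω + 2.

ω^ω + 2

i=0: 6 = 2^2 + 2 (b=2); 2→3: 3^3 + 3 = 30; 30−1 = 29
i=1: 29 = 3^3 + 2 (b=3); 3→4: 4^4 + 2 = 258; 258−1 = 257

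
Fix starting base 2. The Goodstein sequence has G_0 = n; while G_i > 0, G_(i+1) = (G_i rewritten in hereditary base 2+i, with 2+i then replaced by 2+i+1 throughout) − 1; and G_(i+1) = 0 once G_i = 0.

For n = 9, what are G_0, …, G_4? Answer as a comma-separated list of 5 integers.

i=0: 9 = 2^(2 + 1) + 1 (b=2); 2→3: 3^(3 + 1) + 1 = 82; 82−1 = 81
i=1: 81 = 3^(3 + 1) (b=3); 3→4: 4^(4 + 1) = 1024; 1024−1 = 1023
i=2: 1023 = 3·4^4 + 3·4^3 + 3·4^2 + 3·4 + 3 (b=4); 4→5: 3·5^5 + 3·5^3 + 3·5^2 + 3·5 + 3 = 9843; 9843−1 = 9842
i=3: 9842 = 3·5^5 + 3·5^3 + 3·5^2 + 3·5 + 2 (b=5); 5→6: 3·6^6 + 3·6^3 + 3·6^2 + 3·6 + 2 = 140744; 140744−1 = 140743

9, 81, 1023, 9842, 140743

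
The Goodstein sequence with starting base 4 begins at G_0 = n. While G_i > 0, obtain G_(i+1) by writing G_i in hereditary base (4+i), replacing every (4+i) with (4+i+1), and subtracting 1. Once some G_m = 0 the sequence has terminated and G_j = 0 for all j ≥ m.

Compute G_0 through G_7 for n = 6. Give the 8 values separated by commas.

6, 6, 6, 6, 5, 4, 3, 2

G_0 = 6. HB_4(6) = 4 + 2. Bump = 7. G_1 = 6.
G_1 = 6. HB_5(6) = 5 + 1. Bump = 7. G_2 = 6.
G_2 = 6. HB_6(6) = 6. Bump = 7. G_3 = 6.
G_3 = 6. HB_7(6) = 6. Bump = 6. G_4 = 5.
G_4 = 5. HB_8(5) = 5. Bump = 5. G_5 = 4.
G_5 = 4. HB_9(4) = 4. Bump = 4. G_6 = 3.
G_6 = 3. HB_10(3) = 3. Bump = 3. G_7 = 2.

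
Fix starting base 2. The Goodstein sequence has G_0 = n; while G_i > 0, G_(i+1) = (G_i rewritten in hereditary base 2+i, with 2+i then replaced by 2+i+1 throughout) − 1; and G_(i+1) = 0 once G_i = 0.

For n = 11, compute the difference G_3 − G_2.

14600

11 —HB2→ 2^(2 + 1) + 2 + 1 —bump→ 3^(3 + 1) + 3 + 1 = 85 —(−1)→ 84
84 —HB3→ 3^(3 + 1) + 3 —bump→ 4^(4 + 1) + 4 = 1028 —(−1)→ 1027
1027 —HB4→ 4^(4 + 1) + 3 —bump→ 5^(5 + 1) + 3 = 15628 —(−1)→ 15627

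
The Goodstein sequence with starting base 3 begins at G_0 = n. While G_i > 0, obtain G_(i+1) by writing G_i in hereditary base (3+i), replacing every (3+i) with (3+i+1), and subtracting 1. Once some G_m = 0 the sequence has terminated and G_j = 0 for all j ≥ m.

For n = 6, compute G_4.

7

step 0: 6 = 2·3; sub 4 for 3: 2·4; = 8; G_1 = 8−1 = 7
step 1: 7 = 4 + 3; sub 5 for 4: 5 + 3; = 8; G_2 = 8−1 = 7
step 2: 7 = 5 + 2; sub 6 for 5: 6 + 2; = 8; G_3 = 8−1 = 7
step 3: 7 = 6 + 1; sub 7 for 6: 7 + 1; = 8; G_4 = 8−1 = 7
step 4: 7 = 7; sub 8 for 7: 8; = 8; G_5 = 8−1 = 7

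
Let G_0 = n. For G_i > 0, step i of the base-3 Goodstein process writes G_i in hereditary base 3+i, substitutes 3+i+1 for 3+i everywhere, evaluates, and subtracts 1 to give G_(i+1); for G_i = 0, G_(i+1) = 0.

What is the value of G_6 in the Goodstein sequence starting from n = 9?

24

G_0=9  [base 3] 3^2  →[3↦4]→  4^2 = 16  −1 ⇒ G_1=15
G_1=15  [base 4] 3·4 + 3  →[4↦5]→  3·5 + 3 = 18  −1 ⇒ G_2=17
G_2=17  [base 5] 3·5 + 2  →[5↦6]→  3·6 + 2 = 20  −1 ⇒ G_3=19
G_3=19  [base 6] 3·6 + 1  →[6↦7]→  3·7 + 1 = 22  −1 ⇒ G_4=21
G_4=21  [base 7] 3·7  →[7↦8]→  3·8 = 24  −1 ⇒ G_5=23
G_5=23  [base 8] 2·8 + 7  →[8↦9]→  2·9 + 7 = 25  −1 ⇒ G_6=24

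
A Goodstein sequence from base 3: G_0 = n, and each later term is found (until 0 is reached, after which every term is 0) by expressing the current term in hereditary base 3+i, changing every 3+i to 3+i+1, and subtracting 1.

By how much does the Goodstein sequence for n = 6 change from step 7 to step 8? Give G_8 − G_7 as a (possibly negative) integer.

G_0=6  [base 3] 2·3  →[3↦4]→  2·4 = 8  −1 ⇒ G_1=7
G_1=7  [base 4] 4 + 3  →[4↦5]→  5 + 3 = 8  −1 ⇒ G_2=7
G_2=7  [base 5] 5 + 2  →[5↦6]→  6 + 2 = 8  −1 ⇒ G_3=7
G_3=7  [base 6] 6 + 1  →[6↦7]→  7 + 1 = 8  −1 ⇒ G_4=7
G_4=7  [base 7] 7  →[7↦8]→  8 = 8  −1 ⇒ G_5=7
G_5=7  [base 8] 7  →[8↦9]→  7 = 7  −1 ⇒ G_6=6
G_6=6  [base 9] 6  →[9↦10]→  6 = 6  −1 ⇒ G_7=5
G_7=5  [base 10] 5  →[10↦11]→  5 = 5  −1 ⇒ G_8=4

-1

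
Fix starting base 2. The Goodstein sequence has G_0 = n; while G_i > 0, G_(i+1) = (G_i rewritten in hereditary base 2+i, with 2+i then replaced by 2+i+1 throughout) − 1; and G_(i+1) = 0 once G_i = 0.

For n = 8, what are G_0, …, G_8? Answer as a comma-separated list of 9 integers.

8 —HB2→ 2^(2 + 1) —bump→ 3^(3 + 1) = 81 —(−1)→ 80
80 —HB3→ 2·3^3 + 2·3^2 + 2·3 + 2 —bump→ 2·4^4 + 2·4^2 + 2·4 + 2 = 554 —(−1)→ 553
553 —HB4→ 2·4^4 + 2·4^2 + 2·4 + 1 —bump→ 2·5^5 + 2·5^2 + 2·5 + 1 = 6311 —(−1)→ 6310
6310 —HB5→ 2·5^5 + 2·5^2 + 2·5 —bump→ 2·6^6 + 2·6^2 + 2·6 = 93396 —(−1)→ 93395
93395 —HB6→ 2·6^6 + 2·6^2 + 6 + 5 —bump→ 2·7^7 + 2·7^2 + 7 + 5 = 1647196 —(−1)→ 1647195
1647195 —HB7→ 2·7^7 + 2·7^2 + 7 + 4 —bump→ 2·8^8 + 2·8^2 + 8 + 4 = 33554572 —(−1)→ 33554571
33554571 —HB8→ 2·8^8 + 2·8^2 + 8 + 3 —bump→ 2·9^9 + 2·9^2 + 9 + 3 = 774841152 —(−1)→ 774841151
774841151 —HB9→ 2·9^9 + 2·9^2 + 9 + 2 —bump→ 2·10^10 + 2·10^2 + 10 + 2 = 20000000212 —(−1)→ 20000000211

8, 80, 553, 6310, 93395, 1647195, 33554571, 774841151, 20000000211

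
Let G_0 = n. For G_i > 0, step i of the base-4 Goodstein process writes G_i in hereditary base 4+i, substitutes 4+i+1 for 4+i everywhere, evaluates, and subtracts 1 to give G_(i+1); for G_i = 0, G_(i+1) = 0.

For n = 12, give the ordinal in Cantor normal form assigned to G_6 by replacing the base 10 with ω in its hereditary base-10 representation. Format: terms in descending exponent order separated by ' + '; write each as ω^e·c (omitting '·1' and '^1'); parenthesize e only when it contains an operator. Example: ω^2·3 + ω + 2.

[0] 12 ≡ 3·4 (base 4). Lift 5: 15. −1: 14.
[1] 14 ≡ 2·5 + 4 (base 5). Lift 6: 16. −1: 15.
[2] 15 ≡ 2·6 + 3 (base 6). Lift 7: 17. −1: 16.
[3] 16 ≡ 2·7 + 2 (base 7). Lift 8: 18. −1: 17.
[4] 17 ≡ 2·8 + 1 (base 8). Lift 9: 19. −1: 18.
[5] 18 ≡ 2·9 (base 9). Lift 10: 20. −1: 19.

ω + 9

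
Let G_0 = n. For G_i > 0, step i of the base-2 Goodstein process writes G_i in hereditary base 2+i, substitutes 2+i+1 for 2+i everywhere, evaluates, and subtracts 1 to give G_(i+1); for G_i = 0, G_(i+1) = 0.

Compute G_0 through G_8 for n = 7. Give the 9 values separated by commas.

7, 30, 259, 3127, 46657, 823543, 16777215, 37665879, 77777775

[0] 7 ≡ 2^2 + 2 + 1 (base 2). Lift 3: 31. −1: 30.
[1] 30 ≡ 3^3 + 3 (base 3). Lift 4: 260. −1: 259.
[2] 259 ≡ 4^4 + 3 (base 4). Lift 5: 3128. −1: 3127.
[3] 3127 ≡ 5^5 + 2 (base 5). Lift 6: 46658. −1: 46657.
[4] 46657 ≡ 6^6 + 1 (base 6). Lift 7: 823544. −1: 823543.
[5] 823543 ≡ 7^7 (base 7). Lift 8: 16777216. −1: 16777215.
[6] 16777215 ≡ 7·8^7 + 7·8^6 + 7·8^5 + 7·8^4 + 7·8^3 + 7·8^2 + 7·8 + 7 (base 8). Lift 9: 37665880. −1: 37665879.
[7] 37665879 ≡ 7·9^7 + 7·9^6 + 7·9^5 + 7·9^4 + 7·9^3 + 7·9^2 + 7·9 + 6 (base 9). Lift 10: 77777776. −1: 77777775.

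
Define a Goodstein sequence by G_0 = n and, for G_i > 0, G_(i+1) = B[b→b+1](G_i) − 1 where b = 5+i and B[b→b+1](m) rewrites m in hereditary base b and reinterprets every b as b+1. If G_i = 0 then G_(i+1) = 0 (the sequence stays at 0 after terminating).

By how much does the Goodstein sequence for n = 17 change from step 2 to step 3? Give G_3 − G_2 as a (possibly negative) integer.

[0] 17 ≡ 3·5 + 2 (base 5). Lift 6: 20. −1: 19.
[1] 19 ≡ 3·6 + 1 (base 6). Lift 7: 22. −1: 21.
[2] 21 ≡ 3·7 (base 7). Lift 8: 24. −1: 23.

2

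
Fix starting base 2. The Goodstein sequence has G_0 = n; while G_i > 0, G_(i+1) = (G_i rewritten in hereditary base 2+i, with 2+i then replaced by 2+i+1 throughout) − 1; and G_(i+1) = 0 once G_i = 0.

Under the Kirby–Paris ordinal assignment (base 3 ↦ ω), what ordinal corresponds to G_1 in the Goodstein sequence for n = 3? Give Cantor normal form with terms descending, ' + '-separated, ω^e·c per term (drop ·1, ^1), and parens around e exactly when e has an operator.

i=0: 3 = 2 + 1 (b=2); 2→3: 3 + 1 = 4; 4−1 = 3
i=1: 3 = 3 (b=3); 3→4: 4 = 4; 4−1 = 3

ω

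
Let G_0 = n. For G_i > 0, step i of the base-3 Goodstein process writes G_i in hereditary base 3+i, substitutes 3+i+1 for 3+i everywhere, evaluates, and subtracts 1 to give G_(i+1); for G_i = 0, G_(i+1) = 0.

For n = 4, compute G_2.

[0] 4 ≡ 3 + 1 (base 3). Lift 4: 5. −1: 4.
[1] 4 ≡ 4 (base 4). Lift 5: 5. −1: 4.

4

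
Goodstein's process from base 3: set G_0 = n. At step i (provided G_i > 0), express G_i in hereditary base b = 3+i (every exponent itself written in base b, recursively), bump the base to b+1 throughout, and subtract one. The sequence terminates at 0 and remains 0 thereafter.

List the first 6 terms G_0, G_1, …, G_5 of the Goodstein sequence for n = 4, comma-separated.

[0] 4 ≡ 3 + 1 (base 3). Lift 4: 5. −1: 4.
[1] 4 ≡ 4 (base 4). Lift 5: 5. −1: 4.
[2] 4 ≡ 4 (base 5). Lift 6: 4. −1: 3.
[3] 3 ≡ 3 (base 6). Lift 7: 3. −1: 2.
[4] 2 ≡ 2 (base 7). Lift 8: 2. −1: 1.

4, 4, 4, 3, 2, 1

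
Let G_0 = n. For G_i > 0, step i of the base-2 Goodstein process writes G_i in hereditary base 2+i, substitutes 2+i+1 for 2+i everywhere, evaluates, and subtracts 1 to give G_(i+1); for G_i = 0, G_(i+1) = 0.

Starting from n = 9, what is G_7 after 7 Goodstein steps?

base 2: 9 = 2^(2 + 1) + 1; at 3: 3^(3 + 1) + 1 = 82; next = 81
base 3: 81 = 3^(3 + 1); at 4: 4^(4 + 1) = 1024; next = 1023
base 4: 1023 = 3·4^4 + 3·4^3 + 3·4^2 + 3·4 + 3; at 5: 3·5^5 + 3·5^3 + 3·5^2 + 3·5 + 3 = 9843; next = 9842
base 5: 9842 = 3·5^5 + 3·5^3 + 3·5^2 + 3·5 + 2; at 6: 3·6^6 + 3·6^3 + 3·6^2 + 3·6 + 2 = 140744; next = 140743
base 6: 140743 = 3·6^6 + 3·6^3 + 3·6^2 + 3·6 + 1; at 7: 3·7^7 + 3·7^3 + 3·7^2 + 3·7 + 1 = 2471827; next = 2471826
base 7: 2471826 = 3·7^7 + 3·7^3 + 3·7^2 + 3·7; at 8: 3·8^8 + 3·8^3 + 3·8^2 + 3·8 = 50333400; next = 50333399
base 8: 50333399 = 3·8^8 + 3·8^3 + 3·8^2 + 2·8 + 7; at 9: 3·9^9 + 3·9^3 + 3·9^2 + 2·9 + 7 = 1162263922; next = 1162263921
base 9: 1162263921 = 3·9^9 + 3·9^3 + 3·9^2 + 2·9 + 6; at 10: 3·10^10 + 3·10^3 + 3·10^2 + 2·10 + 6 = 30000003326; next = 30000003325

1162263921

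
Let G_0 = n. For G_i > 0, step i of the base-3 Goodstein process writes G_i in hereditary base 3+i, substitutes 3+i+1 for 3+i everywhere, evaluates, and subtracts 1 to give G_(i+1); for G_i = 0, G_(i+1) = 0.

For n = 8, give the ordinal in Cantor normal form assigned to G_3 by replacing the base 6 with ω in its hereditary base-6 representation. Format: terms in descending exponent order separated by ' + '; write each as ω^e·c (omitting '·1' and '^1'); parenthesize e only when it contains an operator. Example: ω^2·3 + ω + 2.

ω + 5

step 0: 8 = 2·3 + 2; sub 4 for 3: 2·4 + 2; = 10; G_1 = 10−1 = 9
step 1: 9 = 2·4 + 1; sub 5 for 4: 2·5 + 1; = 11; G_2 = 11−1 = 10
step 2: 10 = 2·5; sub 6 for 5: 2·6; = 12; G_3 = 12−1 = 11
step 3: 11 = 6 + 5; sub 7 for 6: 7 + 5; = 12; G_4 = 12−1 = 11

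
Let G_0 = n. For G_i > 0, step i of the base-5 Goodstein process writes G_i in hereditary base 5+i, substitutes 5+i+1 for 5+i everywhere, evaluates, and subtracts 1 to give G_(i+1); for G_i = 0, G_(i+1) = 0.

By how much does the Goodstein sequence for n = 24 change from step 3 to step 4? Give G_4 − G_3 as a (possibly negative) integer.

(0) 24|_5 = 4·5 + 4 ↦ 4·6 + 4|_6 = 28 ⇒ 27
(1) 27|_6 = 4·6 + 3 ↦ 4·7 + 3|_7 = 31 ⇒ 30
(2) 30|_7 = 4·7 + 2 ↦ 4·8 + 2|_8 = 34 ⇒ 33
(3) 33|_8 = 4·8 + 1 ↦ 4·9 + 1|_9 = 37 ⇒ 36

3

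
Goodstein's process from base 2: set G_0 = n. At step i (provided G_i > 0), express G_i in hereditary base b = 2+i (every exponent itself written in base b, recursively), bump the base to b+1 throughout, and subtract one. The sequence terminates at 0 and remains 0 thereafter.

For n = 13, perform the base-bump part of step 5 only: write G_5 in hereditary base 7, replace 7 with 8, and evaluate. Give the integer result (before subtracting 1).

134219480

[0] 13 ≡ 2^(2 + 1) + 2^2 + 1 (base 2). Lift 3: 109. −1: 108.
[1] 108 ≡ 3^(3 + 1) + 3^3 (base 3). Lift 4: 1280. −1: 1279.
[2] 1279 ≡ 4^(4 + 1) + 3·4^3 + 3·4^2 + 3·4 + 3 (base 4). Lift 5: 16093. −1: 16092.
[3] 16092 ≡ 5^(5 + 1) + 3·5^3 + 3·5^2 + 3·5 + 2 (base 5). Lift 6: 280712. −1: 280711.
[4] 280711 ≡ 6^(6 + 1) + 3·6^3 + 3·6^2 + 3·6 + 1 (base 6). Lift 7: 5765999. −1: 5765998.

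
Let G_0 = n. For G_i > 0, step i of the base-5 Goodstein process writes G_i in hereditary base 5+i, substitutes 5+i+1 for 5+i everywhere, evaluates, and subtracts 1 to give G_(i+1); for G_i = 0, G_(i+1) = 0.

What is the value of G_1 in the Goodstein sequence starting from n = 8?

8

G_0 = 8. HB_5(8) = 5 + 3. Bump = 9. G_1 = 8.
G_1 = 8. HB_6(8) = 6 + 2. Bump = 9. G_2 = 8.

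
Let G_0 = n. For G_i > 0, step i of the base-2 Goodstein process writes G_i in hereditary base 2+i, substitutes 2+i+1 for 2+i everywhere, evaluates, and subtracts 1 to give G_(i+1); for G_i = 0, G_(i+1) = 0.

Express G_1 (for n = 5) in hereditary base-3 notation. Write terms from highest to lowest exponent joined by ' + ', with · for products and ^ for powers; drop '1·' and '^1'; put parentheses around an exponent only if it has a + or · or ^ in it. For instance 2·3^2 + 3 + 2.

3^3

base 2: 5 = 2^2 + 1; at 3: 3^3 + 1 = 28; next = 27
base 3: 27 = 3^3; at 4: 4^4 = 256; next = 255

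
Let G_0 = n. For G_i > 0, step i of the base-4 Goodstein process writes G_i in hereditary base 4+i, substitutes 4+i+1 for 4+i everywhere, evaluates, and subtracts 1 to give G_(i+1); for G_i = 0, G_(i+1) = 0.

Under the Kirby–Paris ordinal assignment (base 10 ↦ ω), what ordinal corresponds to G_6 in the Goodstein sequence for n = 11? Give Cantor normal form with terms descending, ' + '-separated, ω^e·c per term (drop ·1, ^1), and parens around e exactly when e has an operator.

ω + 5

i=0: 11 = 2·4 + 3 (b=4); 4→5: 2·5 + 3 = 13; 13−1 = 12
i=1: 12 = 2·5 + 2 (b=5); 5→6: 2·6 + 2 = 14; 14−1 = 13
i=2: 13 = 2·6 + 1 (b=6); 6→7: 2·7 + 1 = 15; 15−1 = 14
i=3: 14 = 2·7 (b=7); 7→8: 2·8 = 16; 16−1 = 15
i=4: 15 = 8 + 7 (b=8); 8→9: 9 + 7 = 16; 16−1 = 15
i=5: 15 = 9 + 6 (b=9); 9→10: 10 + 6 = 16; 16−1 = 15
i=6: 15 = 10 + 5 (b=10); 10→11: 11 + 5 = 16; 16−1 = 15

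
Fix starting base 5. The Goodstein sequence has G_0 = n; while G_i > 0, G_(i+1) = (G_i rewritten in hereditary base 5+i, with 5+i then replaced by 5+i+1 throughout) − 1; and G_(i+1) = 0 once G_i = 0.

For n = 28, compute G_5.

i=0: 28 = 5^2 + 3 (b=5); 5→6: 6^2 + 3 = 39; 39−1 = 38
i=1: 38 = 6^2 + 2 (b=6); 6→7: 7^2 + 2 = 51; 51−1 = 50
i=2: 50 = 7^2 + 1 (b=7); 7→8: 8^2 + 1 = 65; 65−1 = 64
i=3: 64 = 8^2 (b=8); 8→9: 9^2 = 81; 81−1 = 80
i=4: 80 = 8·9 + 8 (b=9); 9→10: 8·10 + 8 = 88; 88−1 = 87

87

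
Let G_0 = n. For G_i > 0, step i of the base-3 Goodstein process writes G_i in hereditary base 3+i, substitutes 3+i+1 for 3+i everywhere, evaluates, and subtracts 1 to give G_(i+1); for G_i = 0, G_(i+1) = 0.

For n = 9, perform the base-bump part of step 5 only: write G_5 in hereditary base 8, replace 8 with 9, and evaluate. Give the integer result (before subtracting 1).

25

9 —HB3→ 3^2 —bump→ 4^2 = 16 —(−1)→ 15
15 —HB4→ 3·4 + 3 —bump→ 3·5 + 3 = 18 —(−1)→ 17
17 —HB5→ 3·5 + 2 —bump→ 3·6 + 2 = 20 —(−1)→ 19
19 —HB6→ 3·6 + 1 —bump→ 3·7 + 1 = 22 —(−1)→ 21
21 —HB7→ 3·7 —bump→ 3·8 = 24 —(−1)→ 23
23 —HB8→ 2·8 + 7 —bump→ 2·9 + 7 = 25 —(−1)→ 24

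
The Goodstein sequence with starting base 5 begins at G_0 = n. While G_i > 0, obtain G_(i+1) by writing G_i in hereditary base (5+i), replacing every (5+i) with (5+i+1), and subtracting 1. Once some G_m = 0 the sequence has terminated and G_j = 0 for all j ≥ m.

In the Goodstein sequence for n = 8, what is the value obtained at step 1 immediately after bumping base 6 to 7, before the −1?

9

(0) 8|_5 = 5 + 3 ↦ 6 + 3|_6 = 9 ⇒ 8
(1) 8|_6 = 6 + 2 ↦ 7 + 2|_7 = 9 ⇒ 8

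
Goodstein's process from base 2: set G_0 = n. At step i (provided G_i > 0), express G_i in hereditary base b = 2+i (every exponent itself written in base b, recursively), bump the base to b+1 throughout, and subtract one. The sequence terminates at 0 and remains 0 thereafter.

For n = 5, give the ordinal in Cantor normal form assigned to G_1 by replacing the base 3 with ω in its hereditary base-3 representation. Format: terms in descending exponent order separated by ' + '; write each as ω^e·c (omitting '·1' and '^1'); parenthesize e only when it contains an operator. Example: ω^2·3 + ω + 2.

[0] 5 ≡ 2^2 + 1 (base 2). Lift 3: 28. −1: 27.
[1] 27 ≡ 3^3 (base 3). Lift 4: 256. −1: 255.

ω^ω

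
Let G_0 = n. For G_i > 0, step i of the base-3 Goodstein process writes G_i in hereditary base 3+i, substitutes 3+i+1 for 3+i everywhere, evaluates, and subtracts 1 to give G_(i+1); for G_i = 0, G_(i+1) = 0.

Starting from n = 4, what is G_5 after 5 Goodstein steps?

1

G_0=4  [base 3] 3 + 1  →[3↦4]→  4 + 1 = 5  −1 ⇒ G_1=4
G_1=4  [base 4] 4  →[4↦5]→  5 = 5  −1 ⇒ G_2=4
G_2=4  [base 5] 4  →[5↦6]→  4 = 4  −1 ⇒ G_3=3
G_3=3  [base 6] 3  →[6↦7]→  3 = 3  −1 ⇒ G_4=2
G_4=2  [base 7] 2  →[7↦8]→  2 = 2  −1 ⇒ G_5=1
G_5=1  [base 8] 1  →[8↦9]→  1 = 1  −1 ⇒ G_6=0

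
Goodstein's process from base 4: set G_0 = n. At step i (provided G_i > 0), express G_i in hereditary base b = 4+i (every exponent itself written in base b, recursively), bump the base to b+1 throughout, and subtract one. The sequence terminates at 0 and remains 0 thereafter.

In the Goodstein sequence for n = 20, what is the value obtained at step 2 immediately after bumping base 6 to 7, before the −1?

step 0: 20 = 4^2 + 4; sub 5 for 4: 5^2 + 5; = 30; G_1 = 30−1 = 29
step 1: 29 = 5^2 + 4; sub 6 for 5: 6^2 + 4; = 40; G_2 = 40−1 = 39
step 2: 39 = 6^2 + 3; sub 7 for 6: 7^2 + 3; = 52; G_3 = 52−1 = 51

52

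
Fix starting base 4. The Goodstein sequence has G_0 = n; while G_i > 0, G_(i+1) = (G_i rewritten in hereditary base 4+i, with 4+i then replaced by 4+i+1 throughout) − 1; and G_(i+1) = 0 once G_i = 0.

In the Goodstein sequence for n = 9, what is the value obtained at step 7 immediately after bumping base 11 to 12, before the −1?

(0) 9|_4 = 2·4 + 1 ↦ 2·5 + 1|_5 = 11 ⇒ 10
(1) 10|_5 = 2·5 ↦ 2·6|_6 = 12 ⇒ 11
(2) 11|_6 = 6 + 5 ↦ 7 + 5|_7 = 12 ⇒ 11
(3) 11|_7 = 7 + 4 ↦ 8 + 4|_8 = 12 ⇒ 11
(4) 11|_8 = 8 + 3 ↦ 9 + 3|_9 = 12 ⇒ 11
(5) 11|_9 = 9 + 2 ↦ 10 + 2|_10 = 12 ⇒ 11
(6) 11|_10 = 10 + 1 ↦ 11 + 1|_11 = 12 ⇒ 11

12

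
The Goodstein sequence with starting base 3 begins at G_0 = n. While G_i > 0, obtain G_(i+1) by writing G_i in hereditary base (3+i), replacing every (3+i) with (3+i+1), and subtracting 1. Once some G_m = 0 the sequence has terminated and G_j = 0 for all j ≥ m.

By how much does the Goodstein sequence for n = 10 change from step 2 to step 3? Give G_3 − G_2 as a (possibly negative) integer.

3

[0] 10 ≡ 3^2 + 1 (base 3). Lift 4: 17. −1: 16.
[1] 16 ≡ 4^2 (base 4). Lift 5: 25. −1: 24.
[2] 24 ≡ 4·5 + 4 (base 5). Lift 6: 28. −1: 27.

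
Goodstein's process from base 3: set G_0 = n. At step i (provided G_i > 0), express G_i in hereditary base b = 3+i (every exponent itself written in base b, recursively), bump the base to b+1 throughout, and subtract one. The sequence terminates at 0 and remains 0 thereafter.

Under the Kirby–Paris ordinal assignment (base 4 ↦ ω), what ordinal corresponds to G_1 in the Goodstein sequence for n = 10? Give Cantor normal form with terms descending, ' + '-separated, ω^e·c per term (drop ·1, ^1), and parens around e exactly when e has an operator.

ω^2

(0) 10|_3 = 3^2 + 1 ↦ 4^2 + 1|_4 = 17 ⇒ 16
(1) 16|_4 = 4^2 ↦ 5^2|_5 = 25 ⇒ 24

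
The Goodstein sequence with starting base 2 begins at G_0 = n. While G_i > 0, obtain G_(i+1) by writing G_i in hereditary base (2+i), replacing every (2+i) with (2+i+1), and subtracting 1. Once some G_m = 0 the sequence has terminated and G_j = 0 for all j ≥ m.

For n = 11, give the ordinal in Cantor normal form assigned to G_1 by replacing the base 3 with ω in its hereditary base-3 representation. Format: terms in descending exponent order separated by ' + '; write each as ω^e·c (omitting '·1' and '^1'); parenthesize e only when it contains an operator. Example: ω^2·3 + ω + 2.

ω^(ω + 1) + ω

step 0: 11 = 2^(2 + 1) + 2 + 1; sub 3 for 2: 3^(3 + 1) + 3 + 1; = 85; G_1 = 85−1 = 84
step 1: 84 = 3^(3 + 1) + 3; sub 4 for 3: 4^(4 + 1) + 4; = 1028; G_2 = 1028−1 = 1027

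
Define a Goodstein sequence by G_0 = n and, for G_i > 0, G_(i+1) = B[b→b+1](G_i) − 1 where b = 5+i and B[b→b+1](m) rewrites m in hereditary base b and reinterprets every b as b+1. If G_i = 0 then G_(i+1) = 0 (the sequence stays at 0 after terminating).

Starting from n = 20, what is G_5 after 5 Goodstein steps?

base 5: 20 = 4·5; at 6: 4·6 = 24; next = 23
base 6: 23 = 3·6 + 5; at 7: 3·7 + 5 = 26; next = 25
base 7: 25 = 3·7 + 4; at 8: 3·8 + 4 = 28; next = 27
base 8: 27 = 3·8 + 3; at 9: 3·9 + 3 = 30; next = 29
base 9: 29 = 3·9 + 2; at 10: 3·10 + 2 = 32; next = 31
base 10: 31 = 3·10 + 1; at 11: 3·11 + 1 = 34; next = 33

31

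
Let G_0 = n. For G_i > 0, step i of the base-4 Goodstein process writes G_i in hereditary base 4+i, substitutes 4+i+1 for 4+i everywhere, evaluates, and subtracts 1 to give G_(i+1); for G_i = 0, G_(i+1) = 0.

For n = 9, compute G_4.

11

(0) 9|_4 = 2·4 + 1 ↦ 2·5 + 1|_5 = 11 ⇒ 10
(1) 10|_5 = 2·5 ↦ 2·6|_6 = 12 ⇒ 11
(2) 11|_6 = 6 + 5 ↦ 7 + 5|_7 = 12 ⇒ 11
(3) 11|_7 = 7 + 4 ↦ 8 + 4|_8 = 12 ⇒ 11
(4) 11|_8 = 8 + 3 ↦ 9 + 3|_9 = 12 ⇒ 11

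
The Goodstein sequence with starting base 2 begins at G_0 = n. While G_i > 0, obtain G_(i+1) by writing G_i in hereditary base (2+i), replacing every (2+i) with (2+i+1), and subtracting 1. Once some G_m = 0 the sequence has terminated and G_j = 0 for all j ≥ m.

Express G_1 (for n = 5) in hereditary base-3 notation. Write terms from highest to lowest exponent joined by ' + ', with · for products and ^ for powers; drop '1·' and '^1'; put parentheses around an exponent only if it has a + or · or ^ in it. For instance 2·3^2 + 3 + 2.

3^3

(0) 5|_2 = 2^2 + 1 ↦ 3^3 + 1|_3 = 28 ⇒ 27
(1) 27|_3 = 3^3 ↦ 4^4|_4 = 256 ⇒ 255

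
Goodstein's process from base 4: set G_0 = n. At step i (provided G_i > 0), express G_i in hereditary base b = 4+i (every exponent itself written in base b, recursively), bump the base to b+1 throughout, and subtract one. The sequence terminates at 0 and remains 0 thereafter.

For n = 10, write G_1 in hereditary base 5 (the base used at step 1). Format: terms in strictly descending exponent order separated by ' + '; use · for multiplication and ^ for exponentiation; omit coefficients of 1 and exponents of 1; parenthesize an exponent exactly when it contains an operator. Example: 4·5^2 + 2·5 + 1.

G_0 = 10. HB_4(10) = 2·4 + 2. Bump = 12. G_1 = 11.
G_1 = 11. HB_5(11) = 2·5 + 1. Bump = 13. G_2 = 12.

2·5 + 1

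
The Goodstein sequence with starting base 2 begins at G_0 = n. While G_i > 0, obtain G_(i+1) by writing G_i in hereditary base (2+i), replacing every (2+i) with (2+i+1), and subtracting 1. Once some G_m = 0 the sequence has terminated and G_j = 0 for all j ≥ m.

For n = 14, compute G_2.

1281

step 0: 14 = 2^(2 + 1) + 2^2 + 2; sub 3 for 2: 3^(3 + 1) + 3^3 + 3; = 111; G_1 = 111−1 = 110
step 1: 110 = 3^(3 + 1) + 3^3 + 2; sub 4 for 3: 4^(4 + 1) + 4^4 + 2; = 1282; G_2 = 1282−1 = 1281
step 2: 1281 = 4^(4 + 1) + 4^4 + 1; sub 5 for 4: 5^(5 + 1) + 5^5 + 1; = 18751; G_3 = 18751−1 = 18750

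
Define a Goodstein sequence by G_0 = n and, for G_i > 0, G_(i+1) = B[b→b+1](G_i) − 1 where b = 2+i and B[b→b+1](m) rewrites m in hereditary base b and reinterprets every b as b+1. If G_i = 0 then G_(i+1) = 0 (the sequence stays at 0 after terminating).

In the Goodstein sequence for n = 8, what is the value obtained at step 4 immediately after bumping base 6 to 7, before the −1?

[0] 8 ≡ 2^(2 + 1) (base 2). Lift 3: 81. −1: 80.
[1] 80 ≡ 2·3^3 + 2·3^2 + 2·3 + 2 (base 3). Lift 4: 554. −1: 553.
[2] 553 ≡ 2·4^4 + 2·4^2 + 2·4 + 1 (base 4). Lift 5: 6311. −1: 6310.
[3] 6310 ≡ 2·5^5 + 2·5^2 + 2·5 (base 5). Lift 6: 93396. −1: 93395.
[4] 93395 ≡ 2·6^6 + 2·6^2 + 6 + 5 (base 6). Lift 7: 1647196. −1: 1647195.

1647196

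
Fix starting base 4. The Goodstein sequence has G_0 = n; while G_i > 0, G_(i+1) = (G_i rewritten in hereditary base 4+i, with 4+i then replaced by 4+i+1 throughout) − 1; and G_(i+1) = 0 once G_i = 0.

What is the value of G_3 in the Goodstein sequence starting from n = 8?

9

base 4: 8 = 2·4; at 5: 2·5 = 10; next = 9
base 5: 9 = 5 + 4; at 6: 6 + 4 = 10; next = 9
base 6: 9 = 6 + 3; at 7: 7 + 3 = 10; next = 9
base 7: 9 = 7 + 2; at 8: 8 + 2 = 10; next = 9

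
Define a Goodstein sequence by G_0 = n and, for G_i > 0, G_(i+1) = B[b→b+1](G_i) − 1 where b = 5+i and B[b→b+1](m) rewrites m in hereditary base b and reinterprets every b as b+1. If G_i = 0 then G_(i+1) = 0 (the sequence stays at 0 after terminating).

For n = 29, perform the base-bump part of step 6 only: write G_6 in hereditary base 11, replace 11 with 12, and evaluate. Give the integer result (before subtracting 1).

step 0: 29 = 5^2 + 4; sub 6 for 5: 6^2 + 4; = 40; G_1 = 40−1 = 39
step 1: 39 = 6^2 + 3; sub 7 for 6: 7^2 + 3; = 52; G_2 = 52−1 = 51
step 2: 51 = 7^2 + 2; sub 8 for 7: 8^2 + 2; = 66; G_3 = 66−1 = 65
step 3: 65 = 8^2 + 1; sub 9 for 8: 9^2 + 1; = 82; G_4 = 82−1 = 81
step 4: 81 = 9^2; sub 10 for 9: 10^2; = 100; G_5 = 100−1 = 99
step 5: 99 = 9·10 + 9; sub 11 for 10: 9·11 + 9; = 108; G_6 = 108−1 = 107

116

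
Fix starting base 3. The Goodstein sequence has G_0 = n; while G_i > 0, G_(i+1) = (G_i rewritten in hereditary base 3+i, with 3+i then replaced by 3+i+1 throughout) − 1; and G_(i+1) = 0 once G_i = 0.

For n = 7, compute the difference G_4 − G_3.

0

i=0: 7 = 2·3 + 1 (b=3); 3→4: 2·4 + 1 = 9; 9−1 = 8
i=1: 8 = 2·4 (b=4); 4→5: 2·5 = 10; 10−1 = 9
i=2: 9 = 5 + 4 (b=5); 5→6: 6 + 4 = 10; 10−1 = 9
i=3: 9 = 6 + 3 (b=6); 6→7: 7 + 3 = 10; 10−1 = 9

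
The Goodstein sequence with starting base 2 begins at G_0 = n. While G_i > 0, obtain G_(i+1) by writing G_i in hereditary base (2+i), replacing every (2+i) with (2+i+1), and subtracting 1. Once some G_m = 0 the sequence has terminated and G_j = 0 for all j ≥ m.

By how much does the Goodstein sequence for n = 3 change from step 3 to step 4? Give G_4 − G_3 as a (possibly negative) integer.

step 0: 3 = 2 + 1; sub 3 for 2: 3 + 1; = 4; G_1 = 4−1 = 3
step 1: 3 = 3; sub 4 for 3: 4; = 4; G_2 = 4−1 = 3
step 2: 3 = 3; sub 5 for 4: 3; = 3; G_3 = 3−1 = 2
step 3: 2 = 2; sub 6 for 5: 2; = 2; G_4 = 2−1 = 1

-1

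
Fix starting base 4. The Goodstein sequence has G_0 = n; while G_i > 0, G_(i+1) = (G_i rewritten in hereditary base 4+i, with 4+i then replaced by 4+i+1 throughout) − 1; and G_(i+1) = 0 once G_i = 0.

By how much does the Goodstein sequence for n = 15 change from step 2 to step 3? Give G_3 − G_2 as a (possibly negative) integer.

2

base 4: 15 = 3·4 + 3; at 5: 3·5 + 3 = 18; next = 17
base 5: 17 = 3·5 + 2; at 6: 3·6 + 2 = 20; next = 19
base 6: 19 = 3·6 + 1; at 7: 3·7 + 1 = 22; next = 21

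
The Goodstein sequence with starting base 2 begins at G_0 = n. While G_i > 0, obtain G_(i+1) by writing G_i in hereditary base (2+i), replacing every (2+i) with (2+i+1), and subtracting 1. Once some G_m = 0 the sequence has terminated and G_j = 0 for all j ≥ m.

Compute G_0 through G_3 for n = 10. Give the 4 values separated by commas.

10, 83, 1025, 15625

base 2: 10 = 2^(2 + 1) + 2; at 3: 3^(3 + 1) + 3 = 84; next = 83
base 3: 83 = 3^(3 + 1) + 2; at 4: 4^(4 + 1) + 2 = 1026; next = 1025
base 4: 1025 = 4^(4 + 1) + 1; at 5: 5^(5 + 1) + 1 = 15626; next = 15625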